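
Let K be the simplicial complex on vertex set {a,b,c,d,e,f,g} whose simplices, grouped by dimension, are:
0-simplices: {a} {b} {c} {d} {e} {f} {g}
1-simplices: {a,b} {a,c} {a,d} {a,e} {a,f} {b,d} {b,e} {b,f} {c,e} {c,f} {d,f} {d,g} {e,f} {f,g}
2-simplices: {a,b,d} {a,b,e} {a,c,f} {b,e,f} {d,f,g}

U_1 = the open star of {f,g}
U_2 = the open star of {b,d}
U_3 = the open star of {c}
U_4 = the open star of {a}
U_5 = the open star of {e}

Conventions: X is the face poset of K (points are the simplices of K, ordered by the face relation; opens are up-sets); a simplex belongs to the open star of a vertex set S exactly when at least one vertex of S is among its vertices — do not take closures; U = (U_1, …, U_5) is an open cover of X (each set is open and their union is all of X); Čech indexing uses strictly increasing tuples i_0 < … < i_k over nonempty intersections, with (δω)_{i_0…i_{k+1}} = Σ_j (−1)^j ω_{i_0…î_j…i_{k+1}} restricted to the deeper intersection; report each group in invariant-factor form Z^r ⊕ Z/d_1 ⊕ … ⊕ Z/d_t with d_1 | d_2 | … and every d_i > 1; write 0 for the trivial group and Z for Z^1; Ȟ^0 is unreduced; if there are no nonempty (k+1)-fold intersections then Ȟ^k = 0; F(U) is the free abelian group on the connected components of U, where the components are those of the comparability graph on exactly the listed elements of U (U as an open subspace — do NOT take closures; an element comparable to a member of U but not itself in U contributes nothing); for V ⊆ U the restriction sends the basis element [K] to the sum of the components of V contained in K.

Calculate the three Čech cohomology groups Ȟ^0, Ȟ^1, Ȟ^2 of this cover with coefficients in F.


cover nerve:
  U1={{f},{g},{a,f},{b,f},{c,f},{d,f},{d,g},{e,f},{f,g},{a,c,f},{b,e,f},{d,f,g}} U2={{b},{d},{a,b},{a,d},{b,d},{b,e},{b,f},{d,f},{d,g},{a,b,d},{a,b,e},{b,e,f},{d,f,g}} U3={{c},{a,c},{c,e},{c,f},{a,c,f}} U4={{a},{a,b},{a,c},{a,d},{a,e},{a,f},{a,b,d},{a,b,e},{a,c,f}} U5={{e},{a,e},{b,e},{c,e},{e,f},{a,b,e},{b,e,f}}
  U12={{b,f},{d,f},{d,g},{b,e,f},{d,f,g}} U13={{c,f},{a,c,f}} U14={{a,f},{a,c,f}} U15={{e,f},{b,e,f}} U24={{a,b},{a,d},{a,b,d},{a,b,e}} U25={{b,e},{a,b,e},{b,e,f}} U34={{a,c},{a,c,f}} U35={{c,e}} U45={{a,e},{a,b,e}}
  U125={{b,e,f}} U134={{a,c,f}} U245={{a,b,e}}
components per intersection:
  U1: {{f},{g},{a,f},{b,f},{c,f},{d,f},{d,g},{e,f},{f,g},{a,c,f},{b,e,f},{d,f,g}}
  U2: {{b},{d},{a,b},{a,d},{b,d},{b,e},{b,f},{d,f},{d,g},{a,b,d},{a,b,e},{b,e,f},{d,f,g}}
  U3: {{c},{a,c},{c,e},{c,f},{a,c,f}}
  U4: {{a},{a,b},{a,c},{a,d},{a,e},{a,f},{a,b,d},{a,b,e},{a,c,f}}
  U5: {{e},{a,e},{b,e},{c,e},{e,f},{a,b,e},{b,e,f}}
  U12: {{b,f},{b,e,f}} {{d,f},{d,g},{d,f,g}}
  U13: {{c,f},{a,c,f}}
  U14: {{a,f},{a,c,f}}
  U15: {{e,f},{b,e,f}}
  U24: {{a,b},{a,d},{a,b,d},{a,b,e}}
  U25: {{b,e},{a,b,e},{b,e,f}}
  U34: {{a,c},{a,c,f}}
  U35: {{c,e}}
  U45: {{a,e},{a,b,e}}
  U125: {{b,e,f}}
  U134: {{a,c,f}}
  U245: {{a,b,e}}
C dims 5,10,3; δ0: rk 4, SNF 1^4; δ1: rk 3, SNF 1^3
Ȟ^0: (5−4)−0=1 ⇒ Z
Ȟ^1: (10−3)−4=3 ⇒ Z^3
Ȟ^2: (3−0)−3=0 ⇒ 0

Ȟ^0 = Z, Ȟ^1 = Z^3, Ȟ^2 = 0


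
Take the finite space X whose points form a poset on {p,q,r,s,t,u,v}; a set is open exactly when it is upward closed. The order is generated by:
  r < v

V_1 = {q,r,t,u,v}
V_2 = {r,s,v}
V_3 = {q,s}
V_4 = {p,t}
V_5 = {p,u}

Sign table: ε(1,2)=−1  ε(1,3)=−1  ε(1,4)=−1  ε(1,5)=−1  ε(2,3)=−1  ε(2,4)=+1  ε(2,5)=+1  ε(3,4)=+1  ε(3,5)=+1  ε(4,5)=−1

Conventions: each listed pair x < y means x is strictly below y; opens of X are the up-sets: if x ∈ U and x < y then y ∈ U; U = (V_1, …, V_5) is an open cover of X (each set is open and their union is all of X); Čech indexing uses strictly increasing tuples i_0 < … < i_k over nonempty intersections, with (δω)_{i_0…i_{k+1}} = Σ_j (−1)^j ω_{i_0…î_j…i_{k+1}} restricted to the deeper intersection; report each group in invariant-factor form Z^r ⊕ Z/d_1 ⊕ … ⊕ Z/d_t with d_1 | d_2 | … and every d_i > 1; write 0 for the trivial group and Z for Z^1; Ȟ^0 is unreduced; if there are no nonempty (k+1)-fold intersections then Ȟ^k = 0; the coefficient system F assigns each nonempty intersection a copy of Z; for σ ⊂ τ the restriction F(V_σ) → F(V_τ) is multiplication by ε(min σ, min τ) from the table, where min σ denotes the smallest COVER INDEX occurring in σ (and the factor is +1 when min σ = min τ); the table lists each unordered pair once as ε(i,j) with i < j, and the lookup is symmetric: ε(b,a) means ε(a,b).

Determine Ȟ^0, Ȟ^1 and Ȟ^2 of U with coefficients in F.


nonempty intersections:
  V12={r,v} V13={q} V14={t} V15={u} V23={s} V45={p}
C dims 5,6; δ0: rk 5, SNF 1^4·2
Ȟ^0: (5−5)−0=0 ⇒ 0
Ȟ^1: (6−0)−5=1 plus torsion [2] ⇒ Z ⊕ Z/2
Ȟ^2: (0−0)−0=0 ⇒ 0

Ȟ^0 = 0,  Ȟ^1 = Z ⊕ Z/2,  Ȟ^2 = 0


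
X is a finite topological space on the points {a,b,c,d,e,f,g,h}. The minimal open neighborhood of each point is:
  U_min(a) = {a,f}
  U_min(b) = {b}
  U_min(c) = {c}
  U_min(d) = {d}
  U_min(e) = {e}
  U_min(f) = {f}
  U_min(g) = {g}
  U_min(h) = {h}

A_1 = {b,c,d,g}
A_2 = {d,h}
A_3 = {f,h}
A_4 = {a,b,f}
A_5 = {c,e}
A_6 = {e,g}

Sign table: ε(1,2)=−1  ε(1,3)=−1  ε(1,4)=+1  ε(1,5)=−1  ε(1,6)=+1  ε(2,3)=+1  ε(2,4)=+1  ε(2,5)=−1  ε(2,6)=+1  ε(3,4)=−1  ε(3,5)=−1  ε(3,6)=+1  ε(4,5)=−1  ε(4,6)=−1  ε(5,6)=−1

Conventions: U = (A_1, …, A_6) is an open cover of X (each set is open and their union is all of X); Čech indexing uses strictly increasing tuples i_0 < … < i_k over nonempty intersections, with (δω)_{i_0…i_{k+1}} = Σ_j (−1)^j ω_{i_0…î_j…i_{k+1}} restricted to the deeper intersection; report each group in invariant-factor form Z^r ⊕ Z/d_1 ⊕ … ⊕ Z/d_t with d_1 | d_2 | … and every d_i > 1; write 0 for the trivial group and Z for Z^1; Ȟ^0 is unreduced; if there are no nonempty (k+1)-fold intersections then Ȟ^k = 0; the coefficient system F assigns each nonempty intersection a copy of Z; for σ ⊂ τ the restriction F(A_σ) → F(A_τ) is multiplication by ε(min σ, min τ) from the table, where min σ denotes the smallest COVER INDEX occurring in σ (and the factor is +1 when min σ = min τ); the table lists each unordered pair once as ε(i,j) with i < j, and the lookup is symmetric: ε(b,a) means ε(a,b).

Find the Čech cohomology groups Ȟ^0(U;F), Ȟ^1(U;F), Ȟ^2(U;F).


nonempty overlaps:
  A12={d} A14={b} A15={c} A16={g} A23={h} A34={f} A56={e}
C dims 6,7; δ0: rk 5, SNF 1^5
degree 0: 6−5−0 = 1 → Ȟ^0 ≅ Z
degree 1: 7−0−5 = 2 → Ȟ^1 ≅ Z^2
degree 2: 0−0−0 = 0 → Ȟ^2 ≅ 0

Ȟ^0 = Z,  Ȟ^1 = Z^2,  Ȟ^2 = 0


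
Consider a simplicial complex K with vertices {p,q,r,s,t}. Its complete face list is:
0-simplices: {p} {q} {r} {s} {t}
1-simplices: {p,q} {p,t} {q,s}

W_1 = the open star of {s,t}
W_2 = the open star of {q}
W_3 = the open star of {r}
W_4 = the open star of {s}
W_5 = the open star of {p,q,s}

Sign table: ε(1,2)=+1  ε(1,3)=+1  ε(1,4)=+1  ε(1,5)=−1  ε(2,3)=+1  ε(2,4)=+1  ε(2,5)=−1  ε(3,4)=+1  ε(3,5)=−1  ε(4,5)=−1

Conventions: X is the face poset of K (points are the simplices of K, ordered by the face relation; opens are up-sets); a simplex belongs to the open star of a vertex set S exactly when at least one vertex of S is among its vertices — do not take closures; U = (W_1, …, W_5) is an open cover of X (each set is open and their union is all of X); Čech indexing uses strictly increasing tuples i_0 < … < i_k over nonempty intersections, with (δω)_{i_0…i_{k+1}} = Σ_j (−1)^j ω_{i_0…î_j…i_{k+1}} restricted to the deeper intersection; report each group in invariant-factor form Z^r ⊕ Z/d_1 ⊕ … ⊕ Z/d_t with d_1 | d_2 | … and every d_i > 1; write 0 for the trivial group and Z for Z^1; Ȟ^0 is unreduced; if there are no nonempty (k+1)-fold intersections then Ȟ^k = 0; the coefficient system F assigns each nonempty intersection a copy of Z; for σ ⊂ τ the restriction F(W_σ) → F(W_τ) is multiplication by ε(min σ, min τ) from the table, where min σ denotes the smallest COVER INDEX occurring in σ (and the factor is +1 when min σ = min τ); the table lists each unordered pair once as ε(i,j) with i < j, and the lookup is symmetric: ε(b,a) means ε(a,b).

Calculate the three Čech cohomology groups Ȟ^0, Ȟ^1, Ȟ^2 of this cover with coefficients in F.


nonempty overlaps:
  W1={{s},{t},{p,t},{q,s}} W2={{q},{p,q},{q,s}} W3={{r}} W4={{s},{q,s}} W5={{p},{q},{s},{p,q},{p,t},{q,s}}
  W12={{q,s}} W14={{s},{q,s}} W15={{s},{p,t},{q,s}} W24={{q,s}} W25={{q},{p,q},{q,s}} W45={{s},{q,s}}
  W124={{q,s}} W125={{q,s}} W145={{s},{q,s}} W245={{q,s}}
  W1245={{q,s}}
C dims 5,6,4,1; δ0: rk 3, SNF 1^3; δ1: rk 3, SNF 1^3; δ2: rk 1, SNF 1^1
degree 0: 5−3−0 = 2 → Ȟ^0 ≅ Z^2
degree 1: 6−3−3 = 0 → Ȟ^1 ≅ 0
degree 2: 4−1−3 = 0 → Ȟ^2 ≅ 0

Ȟ^0 ≅ Z^2; Ȟ^1 ≅ 0; Ȟ^2 ≅ 0


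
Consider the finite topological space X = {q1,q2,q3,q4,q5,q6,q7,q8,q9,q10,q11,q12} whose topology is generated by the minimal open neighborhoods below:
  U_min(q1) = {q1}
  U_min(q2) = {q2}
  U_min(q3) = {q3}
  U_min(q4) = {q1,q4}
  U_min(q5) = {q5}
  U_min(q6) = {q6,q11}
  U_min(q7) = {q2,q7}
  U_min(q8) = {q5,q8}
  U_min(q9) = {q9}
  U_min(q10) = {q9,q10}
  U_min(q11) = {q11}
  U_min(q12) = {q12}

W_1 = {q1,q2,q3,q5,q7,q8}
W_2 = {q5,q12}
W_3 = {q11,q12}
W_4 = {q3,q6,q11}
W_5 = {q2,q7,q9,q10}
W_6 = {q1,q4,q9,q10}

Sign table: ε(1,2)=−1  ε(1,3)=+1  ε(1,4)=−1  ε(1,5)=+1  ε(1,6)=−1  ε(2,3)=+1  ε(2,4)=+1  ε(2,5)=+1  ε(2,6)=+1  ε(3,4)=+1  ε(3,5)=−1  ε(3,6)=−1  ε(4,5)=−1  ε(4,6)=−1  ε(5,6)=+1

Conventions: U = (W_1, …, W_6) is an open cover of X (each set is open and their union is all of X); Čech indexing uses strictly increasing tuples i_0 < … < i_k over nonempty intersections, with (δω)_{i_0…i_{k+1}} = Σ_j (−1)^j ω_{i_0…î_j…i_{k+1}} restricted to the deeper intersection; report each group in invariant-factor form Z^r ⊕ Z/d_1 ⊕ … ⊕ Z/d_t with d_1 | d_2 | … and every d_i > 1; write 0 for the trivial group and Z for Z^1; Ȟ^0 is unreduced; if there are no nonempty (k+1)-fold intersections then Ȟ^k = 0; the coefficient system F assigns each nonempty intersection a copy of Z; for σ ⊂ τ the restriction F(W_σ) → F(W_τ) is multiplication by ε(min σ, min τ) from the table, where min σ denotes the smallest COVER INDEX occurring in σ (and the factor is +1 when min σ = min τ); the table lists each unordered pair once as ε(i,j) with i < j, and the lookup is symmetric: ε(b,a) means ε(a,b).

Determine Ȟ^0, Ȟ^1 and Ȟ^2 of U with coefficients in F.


nonempty intersections:
  W12={q5} W14={q3} W15={q2,q7} W16={q1} W23={q12} W34={q11} W56={q9,q10}
C dims 6,7; δ0: rk 6, SNF 1^5·2
Ȟ^0: (6−6)−0=0 ⇒ 0
Ȟ^1: (7−0)−6=1 plus torsion [2] ⇒ Z ⊕ Z/2
Ȟ^2: (0−0)−0=0 ⇒ 0

Ȟ^0 ≅ 0,  Ȟ^1 ≅ Z ⊕ Z/2,  Ȟ^2 ≅ 0


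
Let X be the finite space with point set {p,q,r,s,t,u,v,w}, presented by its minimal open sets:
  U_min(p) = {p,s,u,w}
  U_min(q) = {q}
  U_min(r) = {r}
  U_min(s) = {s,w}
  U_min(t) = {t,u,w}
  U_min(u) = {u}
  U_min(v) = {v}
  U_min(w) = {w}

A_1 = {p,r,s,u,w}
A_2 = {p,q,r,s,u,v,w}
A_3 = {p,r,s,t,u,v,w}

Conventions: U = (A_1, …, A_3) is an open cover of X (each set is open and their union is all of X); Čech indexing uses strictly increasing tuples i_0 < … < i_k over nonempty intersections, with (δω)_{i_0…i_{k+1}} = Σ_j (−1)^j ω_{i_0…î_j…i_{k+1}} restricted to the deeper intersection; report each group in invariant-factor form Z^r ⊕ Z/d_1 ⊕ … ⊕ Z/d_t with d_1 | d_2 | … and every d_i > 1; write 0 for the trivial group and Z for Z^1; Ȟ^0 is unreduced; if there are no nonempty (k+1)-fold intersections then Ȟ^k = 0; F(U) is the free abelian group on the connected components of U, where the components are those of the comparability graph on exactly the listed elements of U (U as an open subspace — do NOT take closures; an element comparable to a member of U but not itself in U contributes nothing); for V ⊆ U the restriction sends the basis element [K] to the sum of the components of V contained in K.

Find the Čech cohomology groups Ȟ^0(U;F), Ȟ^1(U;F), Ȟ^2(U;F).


nerve of the cover:
  A12={p,r,s,u,w} A13={p,r,s,u,w} A23={p,r,s,u,v,w}
  A123={p,r,s,u,w}
components per intersection:
  A1: {p,s,u,w} {r}
  A2: {p,s,u,w} {q} {r} {v}
  A3: {p,s,t,u,w} {r} {v}
  A12: {p,s,u,w} {r}
  A13: {p,s,u,w} {r}
  A23: {p,s,u,w} {r} {v}
  A123: {p,s,u,w} {r}
C dims 9,7,2; δ0: rk 5, SNF 1^5; δ1: rk 2, SNF 1^2
Ȟ^0 = (9 − 5) − 0 = 4, so Ȟ^0 ≅ Z^4
Ȟ^1 = (7 − 2) − 5 = 0, so Ȟ^1 ≅ 0
Ȟ^2 = (2 − 0) − 2 = 0, so Ȟ^2 ≅ 0

Ȟ^0(U;F) ≅ Z^4, Ȟ^1(U;F) ≅ 0 and Ȟ^2(U;F) ≅ 0


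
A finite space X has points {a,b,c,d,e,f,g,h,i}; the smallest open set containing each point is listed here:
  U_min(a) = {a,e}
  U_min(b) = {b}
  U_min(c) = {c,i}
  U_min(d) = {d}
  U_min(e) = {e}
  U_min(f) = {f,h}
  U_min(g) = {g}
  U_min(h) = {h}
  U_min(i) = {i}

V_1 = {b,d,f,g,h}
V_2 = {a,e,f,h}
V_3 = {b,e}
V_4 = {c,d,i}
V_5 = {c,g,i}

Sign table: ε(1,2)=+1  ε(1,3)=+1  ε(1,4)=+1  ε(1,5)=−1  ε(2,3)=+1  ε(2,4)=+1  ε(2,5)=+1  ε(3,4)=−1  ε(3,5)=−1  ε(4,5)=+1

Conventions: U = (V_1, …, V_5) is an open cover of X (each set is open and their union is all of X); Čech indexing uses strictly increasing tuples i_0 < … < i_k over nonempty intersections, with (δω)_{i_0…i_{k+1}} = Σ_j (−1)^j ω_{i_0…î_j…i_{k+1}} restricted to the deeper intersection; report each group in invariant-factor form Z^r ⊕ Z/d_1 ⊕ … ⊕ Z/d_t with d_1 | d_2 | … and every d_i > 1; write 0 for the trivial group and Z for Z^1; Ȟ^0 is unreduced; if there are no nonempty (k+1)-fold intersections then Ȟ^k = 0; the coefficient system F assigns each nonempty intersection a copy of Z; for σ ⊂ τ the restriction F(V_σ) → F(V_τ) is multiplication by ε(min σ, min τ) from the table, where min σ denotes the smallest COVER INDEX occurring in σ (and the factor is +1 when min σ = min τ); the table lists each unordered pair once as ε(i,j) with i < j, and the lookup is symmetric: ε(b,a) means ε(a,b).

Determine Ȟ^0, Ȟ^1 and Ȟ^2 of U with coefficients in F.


nonempty overlaps:
  V12={f,h} V13={b} V14={d} V15={g} V23={e} V45={c,i}
C dims 5,6; δ0: rk 5, SNF 1^4·2
degree 0: 5−5−0 = 0 → Ȟ^0 ≅ 0
degree 1: 6−0−5 = 1 plus torsion [2] → Ȟ^1 ≅ Z ⊕ Z/2
degree 2: 0−0−0 = 0 → Ȟ^2 ≅ 0

Ȟ^0 ≅ 0, Ȟ^1 ≅ Z ⊕ Z/2 and Ȟ^2 ≅ 0


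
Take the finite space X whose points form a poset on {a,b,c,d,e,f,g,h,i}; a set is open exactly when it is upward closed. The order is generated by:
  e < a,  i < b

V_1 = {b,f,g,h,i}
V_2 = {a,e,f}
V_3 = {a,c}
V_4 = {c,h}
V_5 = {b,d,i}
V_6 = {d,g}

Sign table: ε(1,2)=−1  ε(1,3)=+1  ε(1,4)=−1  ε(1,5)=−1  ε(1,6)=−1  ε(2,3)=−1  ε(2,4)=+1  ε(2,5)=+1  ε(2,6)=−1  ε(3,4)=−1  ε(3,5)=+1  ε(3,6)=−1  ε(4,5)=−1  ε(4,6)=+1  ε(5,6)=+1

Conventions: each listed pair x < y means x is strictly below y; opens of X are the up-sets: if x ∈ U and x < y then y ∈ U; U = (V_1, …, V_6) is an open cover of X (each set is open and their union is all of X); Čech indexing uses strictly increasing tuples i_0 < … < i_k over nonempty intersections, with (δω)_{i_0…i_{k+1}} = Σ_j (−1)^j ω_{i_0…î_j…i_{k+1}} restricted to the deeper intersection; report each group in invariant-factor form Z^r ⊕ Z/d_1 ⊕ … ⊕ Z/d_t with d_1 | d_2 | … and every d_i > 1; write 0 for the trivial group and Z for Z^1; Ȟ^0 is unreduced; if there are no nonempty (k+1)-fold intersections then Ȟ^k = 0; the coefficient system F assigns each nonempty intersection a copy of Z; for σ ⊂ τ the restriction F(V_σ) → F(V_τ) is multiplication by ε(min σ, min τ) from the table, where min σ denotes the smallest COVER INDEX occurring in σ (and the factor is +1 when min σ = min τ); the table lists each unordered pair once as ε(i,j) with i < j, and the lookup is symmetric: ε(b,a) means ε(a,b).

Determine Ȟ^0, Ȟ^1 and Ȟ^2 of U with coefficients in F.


Ȟ^0 = Z, Ȟ^1 = Z^2 and Ȟ^2 = 0

nonempty intersections:
  V12={f} V14={h} V15={b,i} V16={g} V23={a} V34={c} V56={d}
C dims 6,7; δ0: rk 5, SNF 1^5
Ȟ^0: (6−5)−0=1 ⇒ Z
Ȟ^1: (7−0)−5=2 ⇒ Z^2
Ȟ^2: (0−0)−0=0 ⇒ 0


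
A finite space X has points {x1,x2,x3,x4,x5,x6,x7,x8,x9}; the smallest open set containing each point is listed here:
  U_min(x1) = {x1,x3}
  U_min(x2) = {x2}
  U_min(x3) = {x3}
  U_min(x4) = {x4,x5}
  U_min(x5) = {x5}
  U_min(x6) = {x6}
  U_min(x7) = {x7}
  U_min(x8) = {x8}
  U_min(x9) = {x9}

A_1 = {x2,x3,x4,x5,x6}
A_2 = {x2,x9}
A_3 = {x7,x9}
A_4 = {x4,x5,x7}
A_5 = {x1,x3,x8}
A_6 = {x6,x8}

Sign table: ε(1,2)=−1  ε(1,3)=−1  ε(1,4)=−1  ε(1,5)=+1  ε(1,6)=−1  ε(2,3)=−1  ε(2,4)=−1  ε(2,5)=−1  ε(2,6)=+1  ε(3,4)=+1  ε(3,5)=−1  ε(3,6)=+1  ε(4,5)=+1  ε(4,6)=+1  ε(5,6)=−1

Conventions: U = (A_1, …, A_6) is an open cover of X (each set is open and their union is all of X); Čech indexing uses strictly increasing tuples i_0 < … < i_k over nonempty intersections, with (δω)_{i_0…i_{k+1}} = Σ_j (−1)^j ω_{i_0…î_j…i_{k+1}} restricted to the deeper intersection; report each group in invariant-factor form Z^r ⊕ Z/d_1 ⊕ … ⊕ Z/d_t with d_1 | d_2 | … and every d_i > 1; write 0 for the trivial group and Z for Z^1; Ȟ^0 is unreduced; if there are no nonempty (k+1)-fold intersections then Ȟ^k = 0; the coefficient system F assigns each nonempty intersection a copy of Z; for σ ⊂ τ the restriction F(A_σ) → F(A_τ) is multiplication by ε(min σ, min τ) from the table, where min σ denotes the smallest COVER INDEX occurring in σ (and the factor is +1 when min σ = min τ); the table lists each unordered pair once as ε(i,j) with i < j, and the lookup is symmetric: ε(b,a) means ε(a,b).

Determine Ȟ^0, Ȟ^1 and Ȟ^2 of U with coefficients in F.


nerve of the cover:
  A12={x2} A14={x4,x5} A15={x3} A16={x6} A23={x9} A34={x7} A56={x8}
C dims 6,7; δ0: rk 6, SNF 1^5·2
Ȟ^0 = (6 − 6) − 0 = 0, so Ȟ^0 ≅ 0
Ȟ^1 = (7 − 0) − 6 = 1 plus torsion [2], so Ȟ^1 ≅ Z ⊕ Z/2
Ȟ^2 = (0 − 0) − 0 = 0, so Ȟ^2 ≅ 0

Ȟ^0 ≅ 0,  Ȟ^1 ≅ Z ⊕ Z/2,  Ȟ^2 ≅ 0


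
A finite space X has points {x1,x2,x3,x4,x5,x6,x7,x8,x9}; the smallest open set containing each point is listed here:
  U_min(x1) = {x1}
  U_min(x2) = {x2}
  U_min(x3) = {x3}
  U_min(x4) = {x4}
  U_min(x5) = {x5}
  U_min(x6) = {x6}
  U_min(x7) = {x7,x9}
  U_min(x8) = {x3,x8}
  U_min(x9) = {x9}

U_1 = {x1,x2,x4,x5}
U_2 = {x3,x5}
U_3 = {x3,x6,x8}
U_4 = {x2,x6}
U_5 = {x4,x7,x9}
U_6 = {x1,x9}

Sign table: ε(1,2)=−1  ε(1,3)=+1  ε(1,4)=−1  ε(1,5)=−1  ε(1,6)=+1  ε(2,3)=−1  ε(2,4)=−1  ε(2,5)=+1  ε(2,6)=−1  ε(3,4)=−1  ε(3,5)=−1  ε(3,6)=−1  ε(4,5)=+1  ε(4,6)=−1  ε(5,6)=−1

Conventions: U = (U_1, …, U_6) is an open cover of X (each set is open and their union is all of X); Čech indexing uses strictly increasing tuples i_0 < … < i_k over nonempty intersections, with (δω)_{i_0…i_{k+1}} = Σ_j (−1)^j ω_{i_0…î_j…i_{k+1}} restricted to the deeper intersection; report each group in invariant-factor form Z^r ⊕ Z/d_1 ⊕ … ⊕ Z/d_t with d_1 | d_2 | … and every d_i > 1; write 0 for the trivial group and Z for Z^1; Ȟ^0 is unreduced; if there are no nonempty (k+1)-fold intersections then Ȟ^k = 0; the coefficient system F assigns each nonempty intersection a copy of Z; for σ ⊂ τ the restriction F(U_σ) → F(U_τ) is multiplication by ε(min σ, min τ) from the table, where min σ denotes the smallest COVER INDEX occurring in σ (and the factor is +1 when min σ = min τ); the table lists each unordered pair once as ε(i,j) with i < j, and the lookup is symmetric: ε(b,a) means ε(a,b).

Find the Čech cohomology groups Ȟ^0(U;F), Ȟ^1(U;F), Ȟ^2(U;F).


Ȟ^0 ≅ Z, Ȟ^1 ≅ Z^2 and Ȟ^2 ≅ 0

cover nerve:
  U12={x5} U14={x2} U15={x4} U16={x1} U23={x3} U34={x6} U56={x9}
C dims 6,7; δ0: rk 5, SNF 1^5
Ȟ^0: (6−5)−0=1 ⇒ Z
Ȟ^1: (7−0)−5=2 ⇒ Z^2
Ȟ^2: (0−0)−0=0 ⇒ 0


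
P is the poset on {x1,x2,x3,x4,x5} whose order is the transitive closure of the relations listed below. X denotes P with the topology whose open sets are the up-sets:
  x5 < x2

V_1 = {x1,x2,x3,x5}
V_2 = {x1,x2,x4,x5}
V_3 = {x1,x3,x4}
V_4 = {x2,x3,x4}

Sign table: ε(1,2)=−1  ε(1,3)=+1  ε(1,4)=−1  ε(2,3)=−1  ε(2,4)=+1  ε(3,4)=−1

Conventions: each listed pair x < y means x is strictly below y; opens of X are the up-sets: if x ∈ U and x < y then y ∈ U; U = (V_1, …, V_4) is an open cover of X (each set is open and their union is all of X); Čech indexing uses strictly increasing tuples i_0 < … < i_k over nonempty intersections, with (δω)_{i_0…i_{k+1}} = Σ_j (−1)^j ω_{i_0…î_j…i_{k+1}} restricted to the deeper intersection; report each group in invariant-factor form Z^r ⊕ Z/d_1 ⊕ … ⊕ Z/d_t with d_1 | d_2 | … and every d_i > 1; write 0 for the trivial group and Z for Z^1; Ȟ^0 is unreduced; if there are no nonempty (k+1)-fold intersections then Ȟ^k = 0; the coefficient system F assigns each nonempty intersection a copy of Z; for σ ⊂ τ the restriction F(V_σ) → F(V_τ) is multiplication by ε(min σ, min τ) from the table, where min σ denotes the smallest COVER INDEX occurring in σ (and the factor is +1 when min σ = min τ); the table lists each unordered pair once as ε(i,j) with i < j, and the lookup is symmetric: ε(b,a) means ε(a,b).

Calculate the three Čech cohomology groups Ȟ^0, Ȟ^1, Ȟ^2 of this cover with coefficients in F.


Ȟ^0 = Z; Ȟ^1 = 0; Ȟ^2 = Z

intersection data:
  V12={x1,x2,x5} V13={x1,x3} V14={x2,x3} V23={x1,x4} V24={x2,x4} V34={x3,x4}
  V123={x1} V124={x2} V134={x3} V234={x4}
C dims 4,6,4; δ0: rk 3, SNF 1^3; δ1: rk 3, SNF 1^3
Ȟ^0 = (4 − 3) − 0 = 1, so Ȟ^0 ≅ Z
Ȟ^1 = (6 − 3) − 3 = 0, so Ȟ^1 ≅ 0
Ȟ^2 = (4 − 0) − 3 = 1, so Ȟ^2 ≅ Z


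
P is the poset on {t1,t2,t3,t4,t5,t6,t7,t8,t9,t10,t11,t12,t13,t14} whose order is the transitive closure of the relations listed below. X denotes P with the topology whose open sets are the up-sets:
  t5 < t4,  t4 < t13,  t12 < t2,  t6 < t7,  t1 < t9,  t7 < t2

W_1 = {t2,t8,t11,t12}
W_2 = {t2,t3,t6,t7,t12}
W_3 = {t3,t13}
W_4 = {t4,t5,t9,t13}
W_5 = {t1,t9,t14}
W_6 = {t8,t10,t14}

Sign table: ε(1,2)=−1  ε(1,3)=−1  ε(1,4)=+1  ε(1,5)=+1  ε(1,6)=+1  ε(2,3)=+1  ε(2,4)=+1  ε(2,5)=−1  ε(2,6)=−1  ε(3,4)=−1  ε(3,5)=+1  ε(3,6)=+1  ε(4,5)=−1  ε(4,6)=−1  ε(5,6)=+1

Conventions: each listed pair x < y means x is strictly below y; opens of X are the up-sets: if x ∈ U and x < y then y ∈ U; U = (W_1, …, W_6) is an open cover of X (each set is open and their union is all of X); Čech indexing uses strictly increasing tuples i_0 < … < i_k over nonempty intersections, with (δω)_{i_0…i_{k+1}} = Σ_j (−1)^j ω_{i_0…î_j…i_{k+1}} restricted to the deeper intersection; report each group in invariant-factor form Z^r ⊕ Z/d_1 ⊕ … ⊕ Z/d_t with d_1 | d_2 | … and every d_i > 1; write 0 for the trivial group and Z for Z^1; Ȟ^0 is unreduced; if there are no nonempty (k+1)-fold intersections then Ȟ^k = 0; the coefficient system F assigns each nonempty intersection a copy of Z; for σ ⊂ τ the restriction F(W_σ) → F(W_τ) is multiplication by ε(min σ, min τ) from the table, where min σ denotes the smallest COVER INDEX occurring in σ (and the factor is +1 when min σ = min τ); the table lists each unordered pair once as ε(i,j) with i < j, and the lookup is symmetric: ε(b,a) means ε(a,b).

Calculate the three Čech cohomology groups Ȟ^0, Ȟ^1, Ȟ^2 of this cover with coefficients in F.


Ȟ^0 ≅ 0; Ȟ^1 ≅ Z/2; Ȟ^2 ≅ 0

nerve of the cover:
  W12={t2,t12} W16={t8} W23={t3} W34={t13} W45={t9} W56={t14}
C dims 6,6; δ0: rk 6, SNF 1^5·2
Ȟ^0 = (6 − 6) − 0 = 0, so Ȟ^0 ≅ 0
Ȟ^1 = (6 − 0) − 6 = 0 plus torsion [2], so Ȟ^1 ≅ Z/2
Ȟ^2 = (0 − 0) − 0 = 0, so Ȟ^2 ≅ 0


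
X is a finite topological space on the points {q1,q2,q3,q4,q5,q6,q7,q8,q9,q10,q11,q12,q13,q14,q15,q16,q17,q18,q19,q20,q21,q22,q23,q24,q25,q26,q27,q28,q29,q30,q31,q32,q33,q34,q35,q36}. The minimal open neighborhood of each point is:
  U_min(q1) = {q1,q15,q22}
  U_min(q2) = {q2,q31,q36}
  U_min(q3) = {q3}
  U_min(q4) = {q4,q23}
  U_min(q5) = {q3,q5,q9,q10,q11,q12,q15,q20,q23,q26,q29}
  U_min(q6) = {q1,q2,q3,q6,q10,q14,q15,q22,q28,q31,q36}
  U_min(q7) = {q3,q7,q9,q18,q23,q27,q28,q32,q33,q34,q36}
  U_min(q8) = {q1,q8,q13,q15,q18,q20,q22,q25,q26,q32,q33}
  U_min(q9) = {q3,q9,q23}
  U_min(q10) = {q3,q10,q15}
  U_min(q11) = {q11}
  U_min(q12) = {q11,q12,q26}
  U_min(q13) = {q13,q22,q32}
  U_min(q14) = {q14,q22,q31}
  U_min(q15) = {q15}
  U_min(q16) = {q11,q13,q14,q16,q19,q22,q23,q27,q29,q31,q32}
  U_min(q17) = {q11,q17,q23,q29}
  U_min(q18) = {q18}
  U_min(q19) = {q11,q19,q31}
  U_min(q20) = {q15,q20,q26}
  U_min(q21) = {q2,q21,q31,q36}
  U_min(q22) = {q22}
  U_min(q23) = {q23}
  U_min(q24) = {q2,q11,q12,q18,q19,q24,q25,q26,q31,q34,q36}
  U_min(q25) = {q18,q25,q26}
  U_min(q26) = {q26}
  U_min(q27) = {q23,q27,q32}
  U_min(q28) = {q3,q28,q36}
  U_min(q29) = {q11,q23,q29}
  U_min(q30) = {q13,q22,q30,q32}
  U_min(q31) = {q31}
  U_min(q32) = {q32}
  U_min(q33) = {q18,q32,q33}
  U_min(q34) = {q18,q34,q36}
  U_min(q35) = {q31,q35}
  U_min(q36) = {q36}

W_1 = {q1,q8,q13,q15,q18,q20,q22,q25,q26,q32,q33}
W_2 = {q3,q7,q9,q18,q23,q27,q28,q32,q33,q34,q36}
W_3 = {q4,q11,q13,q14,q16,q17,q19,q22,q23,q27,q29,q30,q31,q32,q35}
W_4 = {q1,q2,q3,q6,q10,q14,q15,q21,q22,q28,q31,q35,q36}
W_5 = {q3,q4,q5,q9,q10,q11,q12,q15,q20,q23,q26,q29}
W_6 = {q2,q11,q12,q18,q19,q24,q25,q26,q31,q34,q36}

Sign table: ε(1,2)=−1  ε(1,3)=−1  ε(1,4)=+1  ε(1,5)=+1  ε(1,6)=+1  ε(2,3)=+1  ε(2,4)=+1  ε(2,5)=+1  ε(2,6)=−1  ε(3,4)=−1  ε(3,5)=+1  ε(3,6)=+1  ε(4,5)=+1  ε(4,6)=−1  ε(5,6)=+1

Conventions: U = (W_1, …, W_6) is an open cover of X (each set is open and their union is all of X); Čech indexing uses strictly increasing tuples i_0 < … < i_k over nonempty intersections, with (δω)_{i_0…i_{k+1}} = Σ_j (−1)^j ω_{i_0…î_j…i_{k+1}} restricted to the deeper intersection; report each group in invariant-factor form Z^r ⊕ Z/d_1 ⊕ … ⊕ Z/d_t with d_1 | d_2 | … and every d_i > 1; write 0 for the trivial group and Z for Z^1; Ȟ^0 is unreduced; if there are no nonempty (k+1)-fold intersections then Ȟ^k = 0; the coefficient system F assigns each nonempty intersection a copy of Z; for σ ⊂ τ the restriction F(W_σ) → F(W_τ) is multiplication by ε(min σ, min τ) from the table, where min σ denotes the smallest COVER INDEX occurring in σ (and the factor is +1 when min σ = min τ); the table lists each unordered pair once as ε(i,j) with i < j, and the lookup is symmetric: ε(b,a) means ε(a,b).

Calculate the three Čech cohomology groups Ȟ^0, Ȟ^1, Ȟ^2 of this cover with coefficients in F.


cover nerve:
  W12={q18,q32,q33} W13={q13,q22,q32} W14={q1,q15,q22} W15={q15,q20,q26} W16={q18,q25,q26} W23={q23,q27,q32} W24={q3,q28,q36} W25={q3,q9,q23} W26={q18,q34,q36} W34={q14,q22,q31,q35} W35={q4,q11,q23,q29} W36={q11,q19,q31} W45={q3,q10,q15} W46={q2,q31,q36} W56={q11,q12,q26}
  W123={q32} W126={q18} W134={q22} W145={q15} W156={q26} W235={q23} W245={q3} W246={q36} W346={q31} W356={q11}
C dims 6,15,10; δ0: rk 6, SNF 1^5·2; δ1: rk 9, SNF 1^9
Ȟ^0: (6−6)−0=0 ⇒ 0
Ȟ^1: (15−9)−6=0 plus torsion [2] ⇒ Z/2
Ȟ^2: (10−0)−9=1 ⇒ Z

Ȟ^0(U;F) ≅ 0, Ȟ^1(U;F) ≅ Z/2, Ȟ^2(U;F) ≅ Z


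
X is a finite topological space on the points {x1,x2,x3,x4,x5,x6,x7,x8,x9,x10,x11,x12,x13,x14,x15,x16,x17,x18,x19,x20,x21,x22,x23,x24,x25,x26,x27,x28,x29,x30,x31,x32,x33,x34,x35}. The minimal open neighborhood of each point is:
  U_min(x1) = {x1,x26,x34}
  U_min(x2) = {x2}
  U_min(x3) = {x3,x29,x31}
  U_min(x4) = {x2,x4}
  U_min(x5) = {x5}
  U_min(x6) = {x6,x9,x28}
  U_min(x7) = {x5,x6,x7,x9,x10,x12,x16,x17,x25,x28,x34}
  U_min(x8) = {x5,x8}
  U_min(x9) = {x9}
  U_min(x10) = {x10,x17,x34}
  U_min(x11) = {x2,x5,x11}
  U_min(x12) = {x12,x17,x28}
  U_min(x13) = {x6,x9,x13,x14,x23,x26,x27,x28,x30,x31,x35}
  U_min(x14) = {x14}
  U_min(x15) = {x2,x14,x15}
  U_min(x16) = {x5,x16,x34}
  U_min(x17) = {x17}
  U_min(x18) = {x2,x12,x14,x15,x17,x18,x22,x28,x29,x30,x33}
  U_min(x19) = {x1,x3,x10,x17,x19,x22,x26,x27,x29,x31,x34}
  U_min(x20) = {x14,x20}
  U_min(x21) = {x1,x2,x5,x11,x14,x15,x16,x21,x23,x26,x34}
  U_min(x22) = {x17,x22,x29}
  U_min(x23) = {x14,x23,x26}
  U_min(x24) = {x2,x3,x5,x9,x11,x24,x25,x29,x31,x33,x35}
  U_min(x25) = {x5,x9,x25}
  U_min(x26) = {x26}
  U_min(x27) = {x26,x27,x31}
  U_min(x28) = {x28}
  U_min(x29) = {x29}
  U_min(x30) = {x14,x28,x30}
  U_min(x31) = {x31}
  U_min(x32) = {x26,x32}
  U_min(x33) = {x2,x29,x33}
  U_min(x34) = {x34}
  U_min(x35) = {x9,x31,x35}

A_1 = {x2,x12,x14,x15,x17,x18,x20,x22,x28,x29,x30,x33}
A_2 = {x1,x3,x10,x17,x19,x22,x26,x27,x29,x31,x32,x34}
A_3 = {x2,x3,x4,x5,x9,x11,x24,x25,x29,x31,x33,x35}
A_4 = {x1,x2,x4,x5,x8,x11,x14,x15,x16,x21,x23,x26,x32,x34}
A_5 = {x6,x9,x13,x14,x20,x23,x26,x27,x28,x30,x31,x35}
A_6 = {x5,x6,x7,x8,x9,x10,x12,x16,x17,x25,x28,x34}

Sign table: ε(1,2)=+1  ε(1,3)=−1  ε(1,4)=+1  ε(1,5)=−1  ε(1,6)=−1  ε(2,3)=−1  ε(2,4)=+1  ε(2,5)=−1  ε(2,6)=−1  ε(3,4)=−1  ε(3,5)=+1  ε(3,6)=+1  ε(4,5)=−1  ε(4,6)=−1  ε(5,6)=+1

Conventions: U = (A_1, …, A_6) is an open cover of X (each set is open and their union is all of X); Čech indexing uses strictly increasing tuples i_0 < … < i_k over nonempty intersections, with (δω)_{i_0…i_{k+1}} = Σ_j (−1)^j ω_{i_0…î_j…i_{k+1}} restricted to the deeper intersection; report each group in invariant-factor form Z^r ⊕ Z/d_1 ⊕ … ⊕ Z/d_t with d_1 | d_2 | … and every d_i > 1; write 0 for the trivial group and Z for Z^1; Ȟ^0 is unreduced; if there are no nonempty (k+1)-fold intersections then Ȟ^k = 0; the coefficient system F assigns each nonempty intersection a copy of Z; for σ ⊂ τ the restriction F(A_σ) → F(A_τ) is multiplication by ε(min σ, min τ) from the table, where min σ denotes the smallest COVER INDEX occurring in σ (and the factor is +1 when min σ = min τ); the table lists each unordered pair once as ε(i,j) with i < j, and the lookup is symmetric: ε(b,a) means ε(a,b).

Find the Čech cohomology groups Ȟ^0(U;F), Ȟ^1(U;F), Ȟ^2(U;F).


nerve simplices:
  A12={x17,x22,x29} A13={x2,x29,x33} A14={x2,x14,x15} A15={x14,x20,x28,x30} A16={x12,x17,x28} A23={x3,x29,x31} A24={x1,x26,x32,x34} A25={x26,x27,x31} A26={x10,x17,x34} A34={x2,x4,x5,x11} A35={x9,x31,x35} A36={x5,x9,x25} A45={x14,x23,x26} A46={x5,x8,x16,x34} A56={x6,x9,x28}
  A123={x29} A126={x17} A134={x2} A145={x14} A156={x28} A235={x31} A245={x26} A246={x34} A346={x5} A356={x9}
C dims 6,15,10; δ0: rk 5, SNF 1^5; δ1: rk 10, SNF 1^9·2
degree 0: 6−5−0 = 1 → Ȟ^0 ≅ Z
degree 1: 15−10−5 = 0 → Ȟ^1 ≅ 0
degree 2: 10−0−10 = 0 plus torsion [2] → Ȟ^2 ≅ Z/2

Ȟ^0(U;F) ≅ Z, Ȟ^1(U;F) ≅ 0, Ȟ^2(U;F) ≅ Z/2


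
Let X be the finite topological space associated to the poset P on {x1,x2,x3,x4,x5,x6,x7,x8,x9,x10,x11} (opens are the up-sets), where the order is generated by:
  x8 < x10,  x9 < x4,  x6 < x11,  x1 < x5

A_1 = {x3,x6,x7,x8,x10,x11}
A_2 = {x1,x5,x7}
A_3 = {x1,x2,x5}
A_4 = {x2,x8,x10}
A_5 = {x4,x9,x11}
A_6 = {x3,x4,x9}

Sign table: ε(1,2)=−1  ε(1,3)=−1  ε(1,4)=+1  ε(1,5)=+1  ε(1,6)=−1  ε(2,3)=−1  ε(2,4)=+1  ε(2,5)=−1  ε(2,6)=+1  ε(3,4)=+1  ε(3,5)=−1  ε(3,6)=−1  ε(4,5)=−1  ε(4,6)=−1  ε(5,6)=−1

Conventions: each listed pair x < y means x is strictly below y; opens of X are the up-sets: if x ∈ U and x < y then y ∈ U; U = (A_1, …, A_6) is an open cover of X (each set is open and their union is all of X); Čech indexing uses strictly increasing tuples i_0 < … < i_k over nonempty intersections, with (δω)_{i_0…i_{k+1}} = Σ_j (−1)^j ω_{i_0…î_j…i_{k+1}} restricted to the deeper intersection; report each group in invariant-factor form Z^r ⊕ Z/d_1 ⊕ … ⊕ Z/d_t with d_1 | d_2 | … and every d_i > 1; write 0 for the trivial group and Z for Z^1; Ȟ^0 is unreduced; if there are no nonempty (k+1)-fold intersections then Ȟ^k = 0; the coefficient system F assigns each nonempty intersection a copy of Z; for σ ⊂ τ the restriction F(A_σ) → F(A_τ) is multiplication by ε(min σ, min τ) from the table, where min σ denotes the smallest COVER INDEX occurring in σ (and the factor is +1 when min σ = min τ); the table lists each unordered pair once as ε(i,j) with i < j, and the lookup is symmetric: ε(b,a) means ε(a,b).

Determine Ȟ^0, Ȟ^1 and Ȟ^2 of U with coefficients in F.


Ȟ^0(U;F) ≅ Z; Ȟ^1(U;F) ≅ Z^2; Ȟ^2(U;F) ≅ 0

intersection data:
  A12={x7} A14={x8,x10} A15={x11} A16={x3} A23={x1,x5} A34={x2} A56={x4,x9}
C dims 6,7; δ0: rk 5, SNF 1^5
Ȟ^0 = (6 − 5) − 0 = 1, so Ȟ^0 ≅ Z
Ȟ^1 = (7 − 0) − 5 = 2, so Ȟ^1 ≅ Z^2
Ȟ^2 = (0 − 0) − 0 = 0, so Ȟ^2 ≅ 0


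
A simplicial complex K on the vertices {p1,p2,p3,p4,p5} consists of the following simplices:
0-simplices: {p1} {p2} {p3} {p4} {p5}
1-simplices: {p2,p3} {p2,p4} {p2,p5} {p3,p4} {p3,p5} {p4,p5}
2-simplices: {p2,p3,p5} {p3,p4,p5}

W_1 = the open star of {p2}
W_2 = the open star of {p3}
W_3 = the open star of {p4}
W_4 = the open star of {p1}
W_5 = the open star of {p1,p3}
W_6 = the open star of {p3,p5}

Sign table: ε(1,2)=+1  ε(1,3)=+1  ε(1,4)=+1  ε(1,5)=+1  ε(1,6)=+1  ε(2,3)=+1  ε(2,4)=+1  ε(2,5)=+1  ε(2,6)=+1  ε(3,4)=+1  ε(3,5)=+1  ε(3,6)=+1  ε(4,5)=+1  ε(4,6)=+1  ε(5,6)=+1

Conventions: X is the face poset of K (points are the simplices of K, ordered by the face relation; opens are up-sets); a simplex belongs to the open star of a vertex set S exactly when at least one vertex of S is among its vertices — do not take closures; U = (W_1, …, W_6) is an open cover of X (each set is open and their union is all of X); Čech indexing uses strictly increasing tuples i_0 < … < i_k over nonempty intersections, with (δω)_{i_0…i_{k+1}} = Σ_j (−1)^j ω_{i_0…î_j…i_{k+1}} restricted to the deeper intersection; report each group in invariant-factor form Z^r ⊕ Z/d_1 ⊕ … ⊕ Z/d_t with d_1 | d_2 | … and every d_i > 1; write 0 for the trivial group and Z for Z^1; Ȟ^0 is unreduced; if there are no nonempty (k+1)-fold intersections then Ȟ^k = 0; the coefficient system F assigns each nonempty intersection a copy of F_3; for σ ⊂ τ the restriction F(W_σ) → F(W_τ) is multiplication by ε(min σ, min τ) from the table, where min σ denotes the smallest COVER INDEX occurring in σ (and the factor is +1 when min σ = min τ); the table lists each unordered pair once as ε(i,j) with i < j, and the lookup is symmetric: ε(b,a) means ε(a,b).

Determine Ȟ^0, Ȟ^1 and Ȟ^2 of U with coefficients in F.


Ȟ^0(U;F) ≅ Z/3, Ȟ^1(U;F) ≅ Z/3, Ȟ^2(U;F) ≅ 0

nerve simplices:
  W1={{p2},{p2,p3},{p2,p4},{p2,p5},{p2,p3,p5}} W2={{p3},{p2,p3},{p3,p4},{p3,p5},{p2,p3,p5},{p3,p4,p5}} W3={{p4},{p2,p4},{p3,p4},{p4,p5},{p3,p4,p5}} W4={{p1}} W5={{p1},{p3},{p2,p3},{p3,p4},{p3,p5},{p2,p3,p5},{p3,p4,p5}} W6={{p3},{p5},{p2,p3},{p2,p5},{p3,p4},{p3,p5},{p4,p5},{p2,p3,p5},{p3,p4,p5}}
  W12={{p2,p3},{p2,p3,p5}} W13={{p2,p4}} W15={{p2,p3},{p2,p3,p5}} W16={{p2,p3},{p2,p5},{p2,p3,p5}} W23={{p3,p4},{p3,p4,p5}} W25={{p3},{p2,p3},{p3,p4},{p3,p5},{p2,p3,p5},{p3,p4,p5}} W26={{p3},{p2,p3},{p3,p4},{p3,p5},{p2,p3,p5},{p3,p4,p5}} W35={{p3,p4},{p3,p4,p5}} W36={{p3,p4},{p4,p5},{p3,p4,p5}} W45={{p1}} W56={{p3},{p2,p3},{p3,p4},{p3,p5},{p2,p3,p5},{p3,p4,p5}}
  W125={{p2,p3},{p2,p3,p5}} W126={{p2,p3},{p2,p3,p5}} W156={{p2,p3},{p2,p3,p5}} W235={{p3,p4},{p3,p4,p5}} W236={{p3,p4},{p3,p4,p5}} W256={{p3},{p2,p3},{p3,p4},{p3,p5},{p2,p3,p5},{p3,p4,p5}} W356={{p3,p4},{p3,p4,p5}}
  W1256={{p2,p3},{p2,p3,p5}} W2356={{p3,p4},{p3,p4,p5}}
C dims 6,11,7,2; δ0: rk_F3 5; δ1: rk_F3 5; δ2: rk_F3 2
degree 0: 6−5−0 = 1 → Ȟ^0 ≅ Z/3
degree 1: 11−5−5 = 1 → Ȟ^1 ≅ Z/3
degree 2: 7−2−5 = 0 → Ȟ^2 ≅ 0


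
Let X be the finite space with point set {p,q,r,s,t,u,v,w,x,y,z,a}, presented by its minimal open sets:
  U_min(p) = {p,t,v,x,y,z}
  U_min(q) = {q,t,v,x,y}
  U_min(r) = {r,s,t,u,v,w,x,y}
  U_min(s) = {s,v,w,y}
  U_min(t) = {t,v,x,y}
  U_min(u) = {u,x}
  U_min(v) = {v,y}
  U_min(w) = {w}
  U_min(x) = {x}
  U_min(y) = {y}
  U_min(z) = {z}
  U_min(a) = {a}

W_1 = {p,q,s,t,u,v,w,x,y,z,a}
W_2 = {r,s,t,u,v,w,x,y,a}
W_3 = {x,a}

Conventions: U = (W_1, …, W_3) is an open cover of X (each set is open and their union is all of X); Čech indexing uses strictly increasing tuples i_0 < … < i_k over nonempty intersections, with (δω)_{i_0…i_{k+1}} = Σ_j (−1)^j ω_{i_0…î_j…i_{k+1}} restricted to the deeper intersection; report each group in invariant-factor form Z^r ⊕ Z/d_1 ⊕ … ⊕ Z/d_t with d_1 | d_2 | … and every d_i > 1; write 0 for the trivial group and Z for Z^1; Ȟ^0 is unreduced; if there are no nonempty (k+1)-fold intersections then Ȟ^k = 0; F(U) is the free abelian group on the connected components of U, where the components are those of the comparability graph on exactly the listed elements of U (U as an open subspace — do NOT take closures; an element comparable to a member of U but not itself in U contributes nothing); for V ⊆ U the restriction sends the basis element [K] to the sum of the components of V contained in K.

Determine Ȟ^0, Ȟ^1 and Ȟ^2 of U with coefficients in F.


Ȟ^0(U;F) ≅ Z^2, Ȟ^1(U;F) ≅ 0 and Ȟ^2(U;F) ≅ 0

nonempty intersections:
  W12={s,t,u,v,w,x,y,a} W13={x,a} W23={x,a}
  W123={x,a}
components per intersection:
  W1: {p,q,s,t,u,v,w,x,y,z} {a}
  W2: {r,s,t,u,v,w,x,y} {a}
  W3: {x} {a}
  W12: {s,t,u,v,w,x,y} {a}
  W13: {x} {a}
  W23: {x} {a}
  W123: {x} {a}
C dims 6,6,2; δ0: rk 4, SNF 1^4; δ1: rk 2, SNF 1^2
Ȟ^0: (6−4)−0=2 ⇒ Z^2
Ȟ^1: (6−2)−4=0 ⇒ 0
Ȟ^2: (2−0)−2=0 ⇒ 0


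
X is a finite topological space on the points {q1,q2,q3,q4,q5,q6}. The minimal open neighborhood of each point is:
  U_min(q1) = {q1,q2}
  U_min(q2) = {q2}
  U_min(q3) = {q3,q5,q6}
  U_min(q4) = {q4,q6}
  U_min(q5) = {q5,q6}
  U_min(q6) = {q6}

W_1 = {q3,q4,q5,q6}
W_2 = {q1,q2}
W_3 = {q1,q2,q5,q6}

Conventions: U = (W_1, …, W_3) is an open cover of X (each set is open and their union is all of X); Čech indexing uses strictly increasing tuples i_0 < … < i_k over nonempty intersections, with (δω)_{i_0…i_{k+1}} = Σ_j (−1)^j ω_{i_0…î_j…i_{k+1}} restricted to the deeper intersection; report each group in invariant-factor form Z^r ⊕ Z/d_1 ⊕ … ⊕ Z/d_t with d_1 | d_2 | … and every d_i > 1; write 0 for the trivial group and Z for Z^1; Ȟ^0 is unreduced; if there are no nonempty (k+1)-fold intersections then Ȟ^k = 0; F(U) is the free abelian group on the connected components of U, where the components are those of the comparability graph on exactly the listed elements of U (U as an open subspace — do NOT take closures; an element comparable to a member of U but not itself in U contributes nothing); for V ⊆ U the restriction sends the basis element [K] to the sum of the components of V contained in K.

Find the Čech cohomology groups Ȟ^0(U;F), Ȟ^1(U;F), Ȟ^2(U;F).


Ȟ^0 = Z^2; Ȟ^1 = 0; Ȟ^2 = 0

nerve simplices:
  W13={q5,q6} W23={q1,q2}
components per intersection:
  W1: {q3,q4,q5,q6}
  W2: {q1,q2}
  W3: {q1,q2} {q5,q6}
  W13: {q5,q6}
  W23: {q1,q2}
C dims 4,2; δ0: rk 2, SNF 1^2
degree 0: 4−2−0 = 2 → Ȟ^0 ≅ Z^2
degree 1: 2−0−2 = 0 → Ȟ^1 ≅ 0
degree 2: 0−0−0 = 0 → Ȟ^2 ≅ 0


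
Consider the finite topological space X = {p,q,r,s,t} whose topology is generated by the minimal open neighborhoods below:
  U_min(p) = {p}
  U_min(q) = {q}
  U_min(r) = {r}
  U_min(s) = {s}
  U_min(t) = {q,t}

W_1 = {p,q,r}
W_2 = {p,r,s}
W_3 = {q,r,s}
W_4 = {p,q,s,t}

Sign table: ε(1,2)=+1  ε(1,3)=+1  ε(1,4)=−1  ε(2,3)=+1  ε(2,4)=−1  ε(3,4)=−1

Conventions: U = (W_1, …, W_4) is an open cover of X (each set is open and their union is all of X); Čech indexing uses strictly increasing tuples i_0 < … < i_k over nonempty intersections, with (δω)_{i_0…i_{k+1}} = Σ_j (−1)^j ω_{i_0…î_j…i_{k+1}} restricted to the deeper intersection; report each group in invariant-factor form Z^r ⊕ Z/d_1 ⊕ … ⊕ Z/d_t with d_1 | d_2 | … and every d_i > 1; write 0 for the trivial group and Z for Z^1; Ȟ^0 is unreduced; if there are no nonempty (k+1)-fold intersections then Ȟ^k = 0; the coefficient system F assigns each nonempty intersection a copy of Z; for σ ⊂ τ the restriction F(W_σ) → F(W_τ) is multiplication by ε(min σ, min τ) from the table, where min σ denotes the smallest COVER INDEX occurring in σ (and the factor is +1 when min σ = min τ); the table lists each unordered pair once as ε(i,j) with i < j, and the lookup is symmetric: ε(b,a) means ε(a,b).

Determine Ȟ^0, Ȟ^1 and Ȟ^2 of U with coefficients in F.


Ȟ^0(U;F) ≅ Z, Ȟ^1(U;F) ≅ 0, Ȟ^2(U;F) ≅ Z

cover nerve:
  W12={p,r} W13={q,r} W14={p,q} W23={r,s} W24={p,s} W34={q,s}
  W123={r} W124={p} W134={q} W234={s}
C dims 4,6,4; δ0: rk 3, SNF 1^3; δ1: rk 3, SNF 1^3
Ȟ^0: (4−3)−0=1 ⇒ Z
Ȟ^1: (6−3)−3=0 ⇒ 0
Ȟ^2: (4−0)−3=1 ⇒ Z
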